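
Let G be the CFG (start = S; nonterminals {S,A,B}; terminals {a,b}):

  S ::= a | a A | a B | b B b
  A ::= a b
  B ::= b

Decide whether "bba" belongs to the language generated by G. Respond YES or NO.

Convert to CNF:
  S -> T0 A | T0 B | T1 X2 | a
  A -> T0 T1
  B -> b
  T0 -> a
  T1 -> b
  X2 -> B T1

CYK table (by increasing span):
  cell(0,0) b: {B,T1}  orig:{B}
  cell(1,1) b: {B,T1}  orig:{B}
  cell(2,2) a: {S,T0}  orig:{S}
  cell(0,1) bb: {X2}  orig:{}
  cell(1,2) ba: ∅
  cell(0,2) bba: ∅

S ∉ T[0,2] ⇒ NO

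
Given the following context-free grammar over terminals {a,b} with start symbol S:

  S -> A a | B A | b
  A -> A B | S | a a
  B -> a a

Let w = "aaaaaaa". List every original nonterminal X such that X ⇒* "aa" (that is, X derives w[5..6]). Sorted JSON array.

Convert to CNF:
  S -> A T0 | B A | b
  A -> A B | A T0 | B A | T0 T0 | b
  B -> T0 T0
  T0 -> a

Fill CYK table bottom-up, restricted to cells inside w[5..6]:
  cell(5,5) a: {T0}  orig:{}
  cell(6,6) a: {T0}  orig:{}
  cell(5,6) aa: {A,B}

Original NTs in T[5,6] deriving "aa": ["A", "B"]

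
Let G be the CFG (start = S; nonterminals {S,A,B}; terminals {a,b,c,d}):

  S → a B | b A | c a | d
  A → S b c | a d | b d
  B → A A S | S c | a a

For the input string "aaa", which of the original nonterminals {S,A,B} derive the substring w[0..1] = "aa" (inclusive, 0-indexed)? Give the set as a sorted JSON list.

CNF form of G:
  S -> T0 A | T1 T2 | T2 B | d
  A -> S X4 | T0 T3 | T2 T3
  B -> A X5 | S T1 | T2 T2
  T0 -> b
  T1 -> c
  T2 -> a
  T3 -> d
  X4 -> T0 T1
  X5 -> A S

CYK fill (cells [i..j] with 0 ≤ i ≤ j ≤ 1 only):
  cell(0,0) a: {T2}  orig:{}
  cell(1,1) a: {T2}  orig:{}
  cell(0,1) aa: {B}

Original NTs in T[0,1] deriving "aa": ["B"]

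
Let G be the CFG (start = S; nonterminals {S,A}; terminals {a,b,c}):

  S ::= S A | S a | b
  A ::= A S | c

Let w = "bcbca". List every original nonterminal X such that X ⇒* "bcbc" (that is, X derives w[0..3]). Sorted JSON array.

CNF form of G:
  S -> S A | S T0 | b
  A -> A S | c
  T0 -> a

CYK fill — only the sub-triangle for w[0..3]:
  cell(0,0) b: {S}
  cell(1,1) c: {A}
  cell(2,2) b: {S}
  cell(3,3) c: {A}
  cell(0,1) bc: {S}
  cell(1,2) cb: {A}
  cell(2,3) bc: {S}
  cell(0,2) bcb: {S}
  cell(1,3) cbc: {A}
  cell(0,3) bcbc: {S}

Original NTs in T[0,3] deriving "bcbc": ["S"]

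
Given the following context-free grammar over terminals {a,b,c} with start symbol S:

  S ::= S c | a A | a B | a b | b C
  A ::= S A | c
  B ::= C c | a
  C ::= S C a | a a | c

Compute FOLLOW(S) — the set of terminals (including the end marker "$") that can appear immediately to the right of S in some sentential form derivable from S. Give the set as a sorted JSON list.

FIRST iteration:
iter 1:
  A via A→c: +{c}
  B via B→a: +{a}
  C via C→a a: +{a}
  C via C→c: +{c}
  S via S→a A: +{a}
  S via S→b C: +{b}
  FIRST(S)={a,b}  FIRST(A)={c}  FIRST(B)={a}  FIRST(C)={a,c}
iter 2:
  A via A→S A: +{a,b}
  B via B→C c: +{c}
  C via C→S C a: +{b}
  FIRST(S)={a,b}  FIRST(A)={a,b,c}  FIRST(B)={a,c}  FIRST(C)={a,b,c}
iter 3:
  B via B→C c: +{b}
  FIRST(S)={a,b}  FIRST(A)={a,b,c}  FIRST(B)={a,b,c}  FIRST(C)={a,b,c}
iter 4: — fixpoint
  FIRST(S)={a,b}  FIRST(A)={a,b,c}  FIRST(B)={a,b,c}  FIRST(C)={a,b,c}

FOLLOW iteration:
seed FOLLOW(S) with $
round 1:
  A→S A: FOLLOW(S) ⊇ FIRST(A) = {a,b,c}; new: +{a,b,c}
  B→C c: FOLLOW(C) ⊇ FIRST(c) = {c}; new: +{c}
  C→S C a: FOLLOW(C) ⊇ FIRST(a) = {a}; new: +{a}
  S→a A: FOLLOW(A) ⊇ FOLLOW(S) ⊇ {$,a,b,c}; new: +{$,a,b,c}
  S→a B: FOLLOW(B) ⊇ FOLLOW(S) ⊇ {$,a,b,c}; new: +{$,a,b,c}
  S→b C: FOLLOW(C) ⊇ FOLLOW(S) ⊇ {$,a,b,c}; new: +{$,b}
  S: {$,a,b,c}  A: {$,a,b,c}  B: {$,a,b,c}  C: {$,a,b,c}
round 2: (stable)
  S: {$,a,b,c}  A: {$,a,b,c}  B: {$,a,b,c}  C: {$,a,b,c}

FOLLOW(S) = ["$", "a", "b", "c"]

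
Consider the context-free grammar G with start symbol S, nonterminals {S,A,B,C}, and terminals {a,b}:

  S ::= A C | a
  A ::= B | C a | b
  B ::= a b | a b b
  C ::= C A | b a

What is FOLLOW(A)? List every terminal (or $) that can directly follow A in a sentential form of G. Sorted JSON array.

Compute FIRST by fixpoint:
[1]
  A via A→b: +{b}
  B via B→a b: +{a}
  C via C→b a: +{b}
  S via S→A C: +{b}
  S via S→a: +{a}
  FIRST(S)={a,b}  FIRST(A)={b}  FIRST(B)={a}  FIRST(C)={b}
[2]
  A via A→B: +{a}
  FIRST(S)={a,b}  FIRST(A)={a,b}  FIRST(B)={a}  FIRST(C)={b}
[3] (stable)
  FIRST(S)={a,b}  FIRST(A)={a,b}  FIRST(B)={a}  FIRST(C)={b}

Compute FOLLOW by fixpoint:
FOLLOW(S) := {$}
[1]
  A→C a: FOLLOW(C) ⊇ FIRST(a) = {a}; new: +{a}
  C→C A: FOLLOW(C) ⊇ FIRST(A) = {a,b}; new: +{b}
  C→C A: FOLLOW(A) ⊇ FOLLOW(C) ⊇ {a,b}; new: +{a,b}
  S→A C: FOLLOW(C) ⊇ FOLLOW(S) ⊇ {$}; new: +{$}
  S: {$}  A: {a,b}  B: {}  C: {$,a,b}
[2]
  A→B: FOLLOW(B) ⊇ FOLLOW(A) ⊇ {a,b}; new: +{a,b}
  C→C A: FOLLOW(A) ⊇ FOLLOW(C) ⊇ {$,a,b}; new: +{$}
  S: {$}  A: {$,a,b}  B: {a,b}  C: {$,a,b}
[3]
  A→B: FOLLOW(B) ⊇ FOLLOW(A) ⊇ {$,a,b}; new: +{$}
  S: {$}  A: {$,a,b}  B: {$,a,b}  C: {$,a,b}
[4] (stable)
  S: {$}  A: {$,a,b}  B: {$,a,b}  C: {$,a,b}

FOLLOW(A) = ["$", "a", "b"]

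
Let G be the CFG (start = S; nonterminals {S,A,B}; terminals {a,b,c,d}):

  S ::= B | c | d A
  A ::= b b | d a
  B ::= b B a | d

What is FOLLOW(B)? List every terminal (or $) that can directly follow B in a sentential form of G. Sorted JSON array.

FIRST sets, iterate to fixpoint:
pass 1:
  A via A→b b: +{b}
  A via A→d a: +{d}
  B via B→b B a: +{b}
  B via B→d: +{d}
  S via S→B: +{b,d}
  S via S→c: +{c}
  S: {b,c,d}  A: {b,d}  B: {b,d}
pass 2: (stable)
  S: {b,c,d}  A: {b,d}  B: {b,d}

FOLLOW sets:
seed FOLLOW(S) with $
pass 1:
  B→b B a: FOLLOW(B) ⊇ FIRST(a) = {a}; new: +{a}
  S→B: FOLLOW(B) ⊇ FOLLOW(S) ⊇ {$}; new: +{$}
  S→d A: FOLLOW(A) ⊇ FOLLOW(S) ⊇ {$}; new: +{$}
  FOLLOW[S]={$}  FOLLOW[A]={$}  FOLLOW[B]={$,a}
pass 2: — fixpoint
  FOLLOW[S]={$}  FOLLOW[A]={$}  FOLLOW[B]={$,a}

FOLLOW(B) = ["$", "a"]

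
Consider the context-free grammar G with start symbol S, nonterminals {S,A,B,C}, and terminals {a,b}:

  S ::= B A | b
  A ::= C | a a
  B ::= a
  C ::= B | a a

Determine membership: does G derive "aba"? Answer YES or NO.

CNF form of G:
  S -> B A | b
  A -> T0 T0 | a
  B -> a
  C -> T0 T0 | a
  T0 -> a

CYK fill:
  cell(0,0) a: {A,B,C,T0}  orig:{A,B,C}
  cell(1,1) b: {S}
  cell(2,2) a: {A,B,C,T0}  orig:{A,B,C}
  cell(0,1) ab: ∅
  cell(1,2) ba: ∅
  cell(0,2) aba: ∅

S ∉ T[0,2] ⇒ NO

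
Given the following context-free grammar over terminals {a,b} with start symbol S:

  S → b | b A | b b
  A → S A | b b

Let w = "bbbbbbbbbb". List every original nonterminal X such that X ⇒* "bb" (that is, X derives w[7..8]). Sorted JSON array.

Convert to CNF:
  S -> T0 A | T0 T0 | b
  A -> S A | T0 T0
  T0 -> b

CYK fill — only the sub-triangle for w[7..8]:
  T[7,7] 'b' = {S,T0}  orig:{S}
  T[8,8] 'b' = {S,T0}  orig:{S}
  T[7,8] 'bb' = {A,S}

Original NTs in T[7,8] deriving "bb": ["A", "S"]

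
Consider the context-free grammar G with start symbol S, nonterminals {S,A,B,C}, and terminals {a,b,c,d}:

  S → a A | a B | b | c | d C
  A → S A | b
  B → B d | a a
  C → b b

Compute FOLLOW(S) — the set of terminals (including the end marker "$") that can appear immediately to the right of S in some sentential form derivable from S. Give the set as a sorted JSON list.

FIRST sets, iterate to fixpoint:
iter 1:
  A via A→b: +{b}
  B via B→a a: +{a}
  C via C→b b: +{b}
  S via S→a A: +{a}
  S via S→b: +{b}
  S via S→c: +{c}
  S via S→d C: +{d}
  S: {a,b,c,d}  A: {b}  B: {a}  C: {b}
iter 2:
  A via A→S A: +{a,c,d}
  S: {a,b,c,d}  A: {a,b,c,d}  B: {a}  C: {b}
iter 3: — fixpoint
  S: {a,b,c,d}  A: {a,b,c,d}  B: {a}  C: {b}

FOLLOW iteration:
seed FOLLOW(S) with $
iter 1:
  A→S A: FOLLOW(S) ⊇ FIRST(A) = {a,b,c,d}; new: +{a,b,c,d}
  B→B d: FOLLOW(B) ⊇ FIRST(d) = {d}; new: +{d}
  S→a A: FOLLOW(A) ⊇ FOLLOW(S) ⊇ {$,a,b,c,d}; new: +{$,a,b,c,d}
  S→a B: FOLLOW(B) ⊇ FOLLOW(S) ⊇ {$,a,b,c,d}; new: +{$,a,b,c}
  S→d C: FOLLOW(C) ⊇ FOLLOW(S) ⊇ {$,a,b,c,d}; new: +{$,a,b,c,d}
  FOLLOW[S]={$,a,b,c,d}  FOLLOW[A]={$,a,b,c,d}  FOLLOW[B]={$,a,b,c,d}  FOLLOW[C]={$,a,b,c,d}
iter 2: (stable)
  FOLLOW[S]={$,a,b,c,d}  FOLLOW[A]={$,a,b,c,d}  FOLLOW[B]={$,a,b,c,d}  FOLLOW[C]={$,a,b,c,d}

FOLLOW(S) = ["$", "a", "b", "c", "d"]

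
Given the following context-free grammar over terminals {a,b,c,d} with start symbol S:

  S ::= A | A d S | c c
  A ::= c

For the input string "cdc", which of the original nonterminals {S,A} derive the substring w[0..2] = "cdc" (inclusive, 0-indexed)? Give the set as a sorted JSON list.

CNF form of G:
  S -> A X2 | T1 T1 | c
  A -> c
  T0 -> d
  T1 -> c
  X2 -> T0 S

CYK fill — only the sub-triangle for w[0..2]:
  cell(0,0) c: {A,S,T1}  orig:{A,S}
  cell(1,1) d: {T0}  orig:{}
  cell(2,2) c: {A,S,T1}  orig:{A,S}
  cell(0,1) cd: ∅
  cell(1,2) dc: {X2}  orig:{}
  cell(0,2) cdc: {S}

Original NTs in T[0,2] deriving "cdc": ["S"]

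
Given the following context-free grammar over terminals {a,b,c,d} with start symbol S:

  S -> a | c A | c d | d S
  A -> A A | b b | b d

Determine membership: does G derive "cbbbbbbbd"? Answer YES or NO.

CNF form of G:
  S -> T1 S | T2 A | T2 T1 | a
  A -> A A | T0 T0 | T0 T1
  T0 -> b
  T1 -> d
  T2 -> c

Fill CYK table bottom-up:
  [0..0]={T2}  "c"  orig:{}
  [1..1]={T0}  "b"  orig:{}
  [2..2]={T0}  "b"  orig:{}
  [3..3]={T0}  "b"  orig:{}
  [4..4]={T0}  "b"  orig:{}
  [5..5]={T0}  "b"  orig:{}
  [6..6]={T0}  "b"  orig:{}
  [7..7]={T0}  "b"  orig:{}
  [8..8]={T1}  "d"  orig:{}
  [0..1]=∅  "cb"
  [1..2]={A}  "bb"
  [2..3]={A}  "bb"
  [3..4]={A}  "bb"
  [4..5]={A}  "bb"
  [5..6]={A}  "bb"
  [6..7]={A}  "bb"
  [7..8]={A}  "bd"
  [0..2]={S}  "cbb"
  [1..3]=∅  "bbb"
  [2..4]=∅  "bbb"
  [3..5]=∅  "bbb"
  [4..6]=∅  "bbb"
  [5..7]=∅  "bbb"
  [6..8]=∅  "bbd"
  [0..3]=∅  "cbbb"
  [1..4]={A}  "bbbb"
  [2..5]={A}  "bbbb"
  [3..6]={A}  "bbbb"
  [4..7]={A}  "bbbb"
  [5..8]={A}  "bbbd"
  [0..4]={S}  "cbbbb"
  [1..5]=∅  "bbbbb"
  [2..6]=∅  "bbbbb"
  [3..7]=∅  "bbbbb"
  [4..8]=∅  "bbbbd"
  [0..5]=∅  "cbbbbb"
  [1..6]={A}  "bbbbbb"
  [2..7]={A}  "bbbbbb"
  [3..8]={A}  "bbbbbd"
  [0..6]={S}  "cbbbbbb"
  [1..7]=∅  "bbbbbbb"
  [2..8]=∅  "bbbbbbd"
  [0..7]=∅  "cbbbbbbb"
  [1..8]={A}  "bbbbbbbd"
  [0..8]={S}  "cbbbbbbbd"

S ∈ T[0,8] ⇒ YES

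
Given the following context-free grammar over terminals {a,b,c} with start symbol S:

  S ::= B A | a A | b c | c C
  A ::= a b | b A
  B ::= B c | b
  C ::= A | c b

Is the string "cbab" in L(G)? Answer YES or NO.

CNF form of G:
  S -> B A | T0 A | T1 T2 | T2 C
  A -> T0 T1 | T1 A
  B -> B T2 | b
  C -> T0 T1 | T1 A | T2 T1
  T0 -> a
  T1 -> b
  T2 -> c

CYK fill:
  [0..0]={T2}  "c"  orig:{}
  [1..1]={B,T1}  "b"  orig:{B}
  [2..2]={T0}  "a"  orig:{}
  [3..3]={B,T1}  "b"  orig:{B}
  [0..1]={C}  "cb"
  [1..2]=∅  "ba"
  [2..3]={A,C}  "ab"
  [0..2]=∅  "cba"
  [1..3]={A,C,S}  "bab"
  [0..3]={S}  "cbab"

S ∈ T[0,3] ⇒ YES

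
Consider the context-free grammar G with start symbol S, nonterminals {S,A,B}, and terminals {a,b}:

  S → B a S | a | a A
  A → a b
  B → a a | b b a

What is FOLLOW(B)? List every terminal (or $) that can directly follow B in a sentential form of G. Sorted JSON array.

Compute FIRST by fixpoint:
[1]
  A via A→a b: +{a}
  B via B→a a: +{a}
  B via B→b b a: +{b}
  S via S→B a S: +{a,b}
  S: {a,b}  A: {a}  B: {a,b}
[2] — fixpoint
  S: {a,b}  A: {a}  B: {a,b}

FOLLOW sets:
FOLLOW(S) := {$}
round 1:
  S→B a S: FOLLOW(B) ⊇ FIRST(a) = {a}; new: +{a}
  S→a A: FOLLOW(A) ⊇ FOLLOW(S) ⊇ {$}; new: +{$}
  FOLLOW(S)={$}  FOLLOW(A)={$}  FOLLOW(B)={a}
round 2: (no change)
  FOLLOW(S)={$}  FOLLOW(A)={$}  FOLLOW(B)={a}

FOLLOW(B) = ["a"]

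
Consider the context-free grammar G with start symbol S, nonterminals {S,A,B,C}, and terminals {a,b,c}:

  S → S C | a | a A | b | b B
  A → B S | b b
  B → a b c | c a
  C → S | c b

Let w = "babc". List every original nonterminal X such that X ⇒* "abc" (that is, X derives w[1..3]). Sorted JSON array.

CNF form of G:
  S -> S C | T0 B | T1 A | a | b
  A -> B S | T0 T0
  B -> T1 X3 | T2 T1
  C -> S C | T0 B | T1 A | T2 T0 | a | b
  T0 -> b
  T1 -> a
  T2 -> c
  X3 -> T0 T2

CYK fill, restricted to cells inside w[1..3]:
  [1..1]={C,S,T1}  "a"  orig:{C,S}
  [2..2]={C,S,T0}  "b"  orig:{C,S}
  [3..3]={T2}  "c"  orig:{}
  [1..2]={C,S}  "ab"
  [2..3]={X3}  "bc"  orig:{}
  [1..3]={B}  "abc"

Original NTs in T[1,3] deriving "abc": ["B"]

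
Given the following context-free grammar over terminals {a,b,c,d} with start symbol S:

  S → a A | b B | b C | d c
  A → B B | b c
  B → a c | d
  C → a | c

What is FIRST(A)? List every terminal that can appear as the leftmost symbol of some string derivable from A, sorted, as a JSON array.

FIRST iteration:
iter 1:
  A via A→b c: +{b}
  B via B→a c: +{a}
  B via B→d: +{d}
  C via C→a: +{a}
  C via C→c: +{c}
  S via S→a A: +{a}
  S via S→b B: +{b}
  S via S→d c: +{d}
  FIRST[S]={a,b,d}  FIRST[A]={b}  FIRST[B]={a,d}  FIRST[C]={a,c}
iter 2:
  A via A→B B: +{a,d}
  FIRST[S]={a,b,d}  FIRST[A]={a,b,d}  FIRST[B]={a,d}  FIRST[C]={a,c}
iter 3: (stable)
  FIRST[S]={a,b,d}  FIRST[A]={a,b,d}  FIRST[B]={a,d}  FIRST[C]={a,c}

FIRST(A) = ["a", "b", "d"]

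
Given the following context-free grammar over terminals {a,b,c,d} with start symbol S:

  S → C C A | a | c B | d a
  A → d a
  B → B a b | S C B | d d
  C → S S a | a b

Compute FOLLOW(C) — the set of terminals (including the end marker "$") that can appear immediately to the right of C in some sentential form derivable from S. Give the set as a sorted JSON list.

FIRST sets, iterate to fixpoint:
iter 1:
  A via A→d a: +{d}
  B via B→d d: +{d}
  C via C→a b: +{a}
  S via S→C C A: +{a}
  S via S→c B: +{c}
  S via S→d a: +{d}
  FIRST(S)={a,c,d}  FIRST(A)={d}  FIRST(B)={d}  FIRST(C)={a}
iter 2:
  B via B→S C B: +{a,c}
  C via C→S S a: +{c,d}
  FIRST(S)={a,c,d}  FIRST(A)={d}  FIRST(B)={a,c,d}  FIRST(C)={a,c,d}
iter 3: (stable)
  FIRST(S)={a,c,d}  FIRST(A)={d}  FIRST(B)={a,c,d}  FIRST(C)={a,c,d}

FOLLOW iteration:
FOLLOW(S) := {$}
round 1:
  B→B a b: FOLLOW(B) ⊇ FIRST(a) = {a}; new: +{a}
  B→S C B: FOLLOW(S) ⊇ FIRST(C) = {a,c,d}; new: +{a,c,d}
  B→S C B: FOLLOW(C) ⊇ FIRST(B) = {a,c,d}; new: +{a,c,d}
  S→C C A: FOLLOW(A) ⊇ FOLLOW(S) ⊇ {$,a,c,d}; new: +{$,a,c,d}
  S→c B: FOLLOW(B) ⊇ FOLLOW(S) ⊇ {$,a,c,d}; new: +{$,c,d}
  FOLLOW(S)={$,a,c,d}  FOLLOW(A)={$,a,c,d}  FOLLOW(B)={$,a,c,d}  FOLLOW(C)={a,c,d}
round 2: done
  FOLLOW(S)={$,a,c,d}  FOLLOW(A)={$,a,c,d}  FOLLOW(B)={$,a,c,d}  FOLLOW(C)={a,c,d}

FOLLOW(C) = ["a", "c", "d"]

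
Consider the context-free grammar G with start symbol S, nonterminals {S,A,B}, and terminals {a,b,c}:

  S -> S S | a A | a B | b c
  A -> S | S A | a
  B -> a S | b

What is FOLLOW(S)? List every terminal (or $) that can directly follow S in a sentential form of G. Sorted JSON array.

FIRST sets, iterate to fixpoint:
pass 1:
  A via A→a: +{a}
  B via B→a S: +{a}
  B via B→b: +{b}
  S via S→a A: +{a}
  S via S→b c: +{b}
  FIRST[S]={a,b}  FIRST[A]={a}  FIRST[B]={a,b}
pass 2:
  A via A→S: +{b}
  FIRST[S]={a,b}  FIRST[A]={a,b}  FIRST[B]={a,b}
pass 3: (stable)
  FIRST[S]={a,b}  FIRST[A]={a,b}  FIRST[B]={a,b}

FOLLOW iteration:
initialize: $ ∈ FOLLOW(S)
round 1:
  A→S A: FOLLOW(S) ⊇ FIRST(A) = {a,b}; new: +{a,b}
  S→a A: FOLLOW(A) ⊇ FOLLOW(S) ⊇ {$,a,b}; new: +{$,a,b}
  S→a B: FOLLOW(B) ⊇ FOLLOW(S) ⊇ {$,a,b}; new: +{$,a,b}
  FOLLOW(S)={$,a,b}  FOLLOW(A)={$,a,b}  FOLLOW(B)={$,a,b}
round 2: (stable)
  FOLLOW(S)={$,a,b}  FOLLOW(A)={$,a,b}  FOLLOW(B)={$,a,b}

FOLLOW(S) = ["$", "a", "b"]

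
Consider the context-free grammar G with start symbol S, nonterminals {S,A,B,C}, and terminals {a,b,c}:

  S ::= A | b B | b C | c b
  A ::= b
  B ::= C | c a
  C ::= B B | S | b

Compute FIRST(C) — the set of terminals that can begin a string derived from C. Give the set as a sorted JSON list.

FIRST sets, iterate to fixpoint:
[1]
  A via A→b: +{b}
  B via B→c a: +{c}
  C via C→B B: +{c}
  C via C→b: +{b}
  S via S→A: +{b}
  S via S→c b: +{c}
  FIRST(S)={b,c}  FIRST(A)={b}  FIRST(B)={c}  FIRST(C)={b,c}
[2]
  B via B→C: +{b}
  FIRST(S)={b,c}  FIRST(A)={b}  FIRST(B)={b,c}  FIRST(C)={b,c}
[3] (no change)
  FIRST(S)={b,c}  FIRST(A)={b}  FIRST(B)={b,c}  FIRST(C)={b,c}

FIRST(C) = ["b", "c"]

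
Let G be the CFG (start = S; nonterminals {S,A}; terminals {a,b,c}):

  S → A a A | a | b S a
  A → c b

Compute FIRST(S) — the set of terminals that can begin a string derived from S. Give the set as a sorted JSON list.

FIRST iteration:
[1]
  A via A→c b: +{c}
  S via S→A a A: +{c}
  S via S→a: +{a}
  S via S→b S a: +{b}
  FIRST(S)={a,b,c}  FIRST(A)={c}
[2] (stable)
  FIRST(S)={a,b,c}  FIRST(A)={c}

FIRST(S) = ["a", "b", "c"]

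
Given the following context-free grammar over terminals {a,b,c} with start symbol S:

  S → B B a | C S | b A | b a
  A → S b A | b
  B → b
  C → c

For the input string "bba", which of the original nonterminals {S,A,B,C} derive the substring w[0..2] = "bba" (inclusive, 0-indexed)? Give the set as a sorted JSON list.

Convert to CNF:
  S -> B X3 | C S | T0 A | T0 T1
  A -> S X2 | b
  B -> b
  C -> c
  T0 -> b
  T1 -> a
  X2 -> T0 A
  X3 -> B T1

Fill CYK table bottom-up — only the sub-triangle for w[0..2]:
  T[0,0] 'b' = {A,B,T0}  orig:{A,B}
  T[1,1] 'b' = {A,B,T0}  orig:{A,B}
  T[2,2] 'a' = {T1}  orig:{}
  T[0,1] 'bb' = {S,X2}  orig:{S}
  T[1,2] 'ba' = {S,X3}  orig:{S}
  T[0,2] 'bba' = {S}

Original NTs in T[0,2] deriving "bba": ["S"]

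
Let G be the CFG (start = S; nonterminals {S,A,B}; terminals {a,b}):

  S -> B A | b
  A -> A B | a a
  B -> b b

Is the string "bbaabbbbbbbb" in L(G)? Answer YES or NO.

Convert to CNF:
  S -> B A | b
  A -> A B | T0 T0
  B -> T1 T1
  T0 -> a
  T1 -> b

CYK table (by increasing span):
  cell(0,0) b: {S,T1}  orig:{S}
  cell(1,1) b: {S,T1}  orig:{S}
  cell(2,2) a: {T0}  orig:{}
  cell(3,3) a: {T0}  orig:{}
  cell(4,4) b: {S,T1}  orig:{S}
  cell(5,5) b: {S,T1}  orig:{S}
  cell(6,6) b: {S,T1}  orig:{S}
  cell(7,7) b: {S,T1}  orig:{S}
  cell(8,8) b: {S,T1}  orig:{S}
  cell(9,9) b: {S,T1}  orig:{S}
  cell(10,10) b: {S,T1}  orig:{S}
  cell(11,11) b: {S,T1}  orig:{S}
  cell(0,1) bb: {B}
  cell(1,2) ba: ∅
  cell(2,3) aa: {A}
  cell(3,4) ab: ∅
  cell(4,5) bb: {B}
  cell(5,6) bb: {B}
  cell(6,7) bb: {B}
  cell(7,8) bb: {B}
  cell(8,9) bb: {B}
  cell(9,10) bb: {B}
  cell(10,11) bb: {B}
  cell(0,2) bba: ∅
  cell(1,3) baa: ∅
  cell(2,4) aab: ∅
  cell(3,5) abb: ∅
  cell(4,6) bbb: ∅
  cell(5,7) bbb: ∅
  cell(6,8) bbb: ∅
  cell(7,9) bbb: ∅
  cell(8,10) bbb: ∅
  cell(9,11) bbb: ∅
  cell(0,3) bbaa: {S}
  cell(1,4) baab: ∅
  cell(2,5) aabb: {A}
  cell(3,6) abbb: ∅
  cell(4,7) bbbb: ∅
  cell(5,8) bbbb: ∅
  cell(6,9) bbbb: ∅
  cell(7,10) bbbb: ∅
  cell(8,11) bbbb: ∅
  cell(0,4) bbaab: ∅
  cell(1,5) baabb: ∅
  cell(2,6) aabbb: ∅
  cell(3,7) abbbb: ∅
  cell(4,8) bbbbb: ∅
  cell(5,9) bbbbb: ∅
  cell(6,10) bbbbb: ∅
  cell(7,11) bbbbb: ∅
  cell(0,5) bbaabb: {S}
  cell(1,6) baabbb: ∅
  cell(2,7) aabbbb: {A}
  cell(3,8) abbbbb: ∅
  cell(4,9) bbbbbb: ∅
  cell(5,10) bbbbbb: ∅
  cell(6,11) bbbbbb: ∅
  cell(0,6) bbaabbb: ∅
  cell(1,7) baabbbb: ∅
  cell(2,8) aabbbbb: ∅
  cell(3,9) abbbbbb: ∅
  cell(4,10) bbbbbbb: ∅
  cell(5,11) bbbbbbb: ∅
  cell(0,7) bbaabbbb: {S}
  cell(1,8) baabbbbb: ∅
  cell(2,9) aabbbbbb: {A}
  cell(3,10) abbbbbbb: ∅
  cell(4,11) bbbbbbbb: ∅
  cell(0,8) bbaabbbbb: ∅
  cell(1,9) baabbbbbb: ∅
  cell(2,10) aabbbbbbb: ∅
  cell(3,11) abbbbbbbb: ∅
  cell(0,9) bbaabbbbbb: {S}
  cell(1,10) baabbbbbbb: ∅
  cell(2,11) aabbbbbbbb: {A}
  cell(0,10) bbaabbbbbbb: ∅
  cell(1,11) baabbbbbbbb: ∅
  cell(0,11) bbaabbbbbbbb: {S}

S ∈ T[0,11] ⇒ YES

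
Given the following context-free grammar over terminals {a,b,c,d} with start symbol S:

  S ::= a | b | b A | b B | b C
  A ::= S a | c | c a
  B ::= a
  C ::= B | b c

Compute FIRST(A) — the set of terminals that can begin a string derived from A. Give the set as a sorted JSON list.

FIRST sets, iterate to fixpoint:
pass 1:
  A via A→c: +{c}
  B via B→a: +{a}
  C via C→B: +{a}
  C via C→b c: +{b}
  S via S→a: +{a}
  S via S→b: +{b}
  FIRST(S)={a,b}  FIRST(A)={c}  FIRST(B)={a}  FIRST(C)={a,b}
pass 2:
  A via A→S a: +{a,b}
  FIRST(S)={a,b}  FIRST(A)={a,b,c}  FIRST(B)={a}  FIRST(C)={a,b}
pass 3: — fixpoint
  FIRST(S)={a,b}  FIRST(A)={a,b,c}  FIRST(B)={a}  FIRST(C)={a,b}

FIRST(A) = ["a", "b", "c"]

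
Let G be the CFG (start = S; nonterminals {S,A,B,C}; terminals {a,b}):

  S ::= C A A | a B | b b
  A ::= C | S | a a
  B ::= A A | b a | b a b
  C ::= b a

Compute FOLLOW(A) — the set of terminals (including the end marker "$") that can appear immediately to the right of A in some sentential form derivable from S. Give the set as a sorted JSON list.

FIRST sets, iterate to fixpoint:
iter 1:
  A via A→a a: +{a}
  B via B→A A: +{a}
  B via B→b a: +{b}
  C via C→b a: +{b}
  S via S→C A A: +{b}
  S via S→a B: +{a}
  FIRST[S]={a,b}  FIRST[A]={a}  FIRST[B]={a,b}  FIRST[C]={b}
iter 2:
  A via A→C: +{b}
  FIRST[S]={a,b}  FIRST[A]={a,b}  FIRST[B]={a,b}  FIRST[C]={b}
iter 3: (no change)
  FIRST[S]={a,b}  FIRST[A]={a,b}  FIRST[B]={a,b}  FIRST[C]={b}

FOLLOW iteration:
FOLLOW(S) := {$}
round 1:
  B→A A: FOLLOW(A) ⊇ FIRST(A) = {a,b}; new: +{a,b}
  S→C A A: FOLLOW(C) ⊇ FIRST(A) = {a,b}; new: +{a,b}
  S→C A A: FOLLOW(A) ⊇ FOLLOW(S) ⊇ {$}; new: +{$}
  S→a B: FOLLOW(B) ⊇ FOLLOW(S) ⊇ {$}; new: +{$}
  FOLLOW[S]={$}  FOLLOW[A]={$,a,b}  FOLLOW[B]={$}  FOLLOW[C]={a,b}
round 2:
  A→C: FOLLOW(C) ⊇ FOLLOW(A) ⊇ {$,a,b}; new: +{$}
  A→S: FOLLOW(S) ⊇ FOLLOW(A) ⊇ {$,a,b}; new: +{a,b}
  S→a B: FOLLOW(B) ⊇ FOLLOW(S) ⊇ {$,a,b}; new: +{a,b}
  FOLLOW[S]={$,a,b}  FOLLOW[A]={$,a,b}  FOLLOW[B]={$,a,b}  FOLLOW[C]={$,a,b}
round 3: (stable)
  FOLLOW[S]={$,a,b}  FOLLOW[A]={$,a,b}  FOLLOW[B]={$,a,b}  FOLLOW[C]={$,a,b}

FOLLOW(A) = ["$", "a", "b"]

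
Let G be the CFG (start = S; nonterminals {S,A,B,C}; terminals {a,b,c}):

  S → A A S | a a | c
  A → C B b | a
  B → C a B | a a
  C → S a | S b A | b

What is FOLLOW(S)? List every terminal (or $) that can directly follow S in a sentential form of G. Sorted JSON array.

FIRST iteration:
iter 1:
  A via A→a: +{a}
  B via B→a a: +{a}
  C via C→b: +{b}
  S via S→A A S: +{a}
  S via S→c: +{c}
  FIRST(S)={a,c}  FIRST(A)={a}  FIRST(B)={a}  FIRST(C)={b}
iter 2:
  A via A→C B b: +{b}
  B via B→C a B: +{b}
  C via C→S a: +{a,c}
  S via S→A A S: +{b}
  FIRST(S)={a,b,c}  FIRST(A)={a,b}  FIRST(B)={a,b}  FIRST(C)={a,b,c}
iter 3:
  A via A→C B b: +{c}
  B via B→C a B: +{c}
  FIRST(S)={a,b,c}  FIRST(A)={a,b,c}  FIRST(B)={a,b,c}  FIRST(C)={a,b,c}
iter 4: done
  FIRST(S)={a,b,c}  FIRST(A)={a,b,c}  FIRST(B)={a,b,c}  FIRST(C)={a,b,c}

Compute FOLLOW by fixpoint:
seed FOLLOW(S) with $
pass 1:
  A→C B b: FOLLOW(C) ⊇ FIRST(B) = {a,b,c}; new: +{a,b,c}
  A→C B b: FOLLOW(B) ⊇ FIRST(b) = {b}; new: +{b}
  C→S a: FOLLOW(S) ⊇ FIRST(a) = {a}; new: +{a}
  C→S b A: FOLLOW(S) ⊇ FIRST(b) = {b}; new: +{b}
  C→S b A: FOLLOW(A) ⊇ FOLLOW(C) ⊇ {a,b,c}; new: +{a,b,c}
  FOLLOW(S)={$,a,b}  FOLLOW(A)={a,b,c}  FOLLOW(B)={b}  FOLLOW(C)={a,b,c}
pass 2: done
  FOLLOW(S)={$,a,b}  FOLLOW(A)={a,b,c}  FOLLOW(B)={b}  FOLLOW(C)={a,b,c}

FOLLOW(S) = ["$", "a", "b"]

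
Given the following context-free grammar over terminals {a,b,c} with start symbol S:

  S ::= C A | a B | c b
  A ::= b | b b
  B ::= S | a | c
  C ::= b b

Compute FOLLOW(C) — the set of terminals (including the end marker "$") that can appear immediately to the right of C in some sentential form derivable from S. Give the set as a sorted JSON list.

FIRST sets, iterate to fixpoint:
[1]
  A via A→b: +{b}
  B via B→a: +{a}
  B via B→c: +{c}
  C via C→b b: +{b}
  S via S→C A: +{b}
  S via S→a B: +{a}
  S via S→c b: +{c}
  FIRST(S)={a,b,c}  FIRST(A)={b}  FIRST(B)={a,c}  FIRST(C)={b}
[2]
  B via B→S: +{b}
  FIRST(S)={a,b,c}  FIRST(A)={b}  FIRST(B)={a,b,c}  FIRST(C)={b}
[3] (stable)
  FIRST(S)={a,b,c}  FIRST(A)={b}  FIRST(B)={a,b,c}  FIRST(C)={b}

Compute FOLLOW by fixpoint:
seed FOLLOW(S) with $
iter 1:
  S→C A: FOLLOW(C) ⊇ FIRST(A) = {b}; new: +{b}
  S→C A: FOLLOW(A) ⊇ FOLLOW(S) ⊇ {$}; new: +{$}
  S→a B: FOLLOW(B) ⊇ FOLLOW(S) ⊇ {$}; new: +{$}
  FOLLOW(S)={$}  FOLLOW(A)={$}  FOLLOW(B)={$}  FOLLOW(C)={b}
iter 2: (no change)
  FOLLOW(S)={$}  FOLLOW(A)={$}  FOLLOW(B)={$}  FOLLOW(C)={b}

FOLLOW(C) = ["b"]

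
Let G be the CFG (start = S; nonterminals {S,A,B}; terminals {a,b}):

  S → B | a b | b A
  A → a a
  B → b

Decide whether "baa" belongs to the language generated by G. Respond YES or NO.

CNF form of G:
  S -> T0 T1 | T1 A | b
  A -> T0 T0
  B -> b
  T0 -> a
  T1 -> b

CYK table (by increasing span):
  [0..0]={B,S,T1}  "b"  orig:{B,S}
  [1..1]={T0}  "a"  orig:{}
  [2..2]={T0}  "a"  orig:{}
  [0..1]=∅  "ba"
  [1..2]={A}  "aa"
  [0..2]={S}  "baa"

S ∈ T[0,2] ⇒ YES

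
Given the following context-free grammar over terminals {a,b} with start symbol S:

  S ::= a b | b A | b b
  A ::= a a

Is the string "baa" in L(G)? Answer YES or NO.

CNF form of G:
  S -> T0 T1 | T1 A | T1 T1
  A -> T0 T0
  T0 -> a
  T1 -> b

Fill CYK table bottom-up:
  cell(0,0) b: {T1}  orig:{}
  cell(1,1) a: {T0}  orig:{}
  cell(2,2) a: {T0}  orig:{}
  cell(0,1) ba: ∅
  cell(1,2) aa: {A}
  cell(0,2) baa: {S}

S ∈ T[0,2] ⇒ YES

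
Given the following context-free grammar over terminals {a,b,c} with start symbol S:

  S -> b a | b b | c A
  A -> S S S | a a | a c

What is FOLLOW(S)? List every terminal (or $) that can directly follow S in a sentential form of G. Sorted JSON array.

FIRST iteration:
pass 1:
  A via A→a a: +{a}
  S via S→b a: +{b}
  S via S→c A: +{c}
  FIRST[S]={b,c}  FIRST[A]={a}
pass 2:
  A via A→S S S: +{b,c}
  FIRST[S]={b,c}  FIRST[A]={a,b,c}
pass 3: (no change)
  FIRST[S]={b,c}  FIRST[A]={a,b,c}

Compute FOLLOW by fixpoint:
FOLLOW(S) := {$}
iter 1:
  A→S S S: FOLLOW(S) ⊇ FIRST(S) = {b,c}; new: +{b,c}
  S→c A: FOLLOW(A) ⊇ FOLLOW(S) ⊇ {$,b,c}; new: +{$,b,c}
  FOLLOW[S]={$,b,c}  FOLLOW[A]={$,b,c}
iter 2: done
  FOLLOW[S]={$,b,c}  FOLLOW[A]={$,b,c}

FOLLOW(S) = ["$", "b", "c"]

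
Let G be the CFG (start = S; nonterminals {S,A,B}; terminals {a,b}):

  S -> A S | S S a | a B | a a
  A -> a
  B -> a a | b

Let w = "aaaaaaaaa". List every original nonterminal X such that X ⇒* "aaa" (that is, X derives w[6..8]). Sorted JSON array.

CNF form of G:
  S -> A S | S X1 | T0 B | T0 T0
  A -> a
  B -> T0 T0 | b
  T0 -> a
  X1 -> S T0

CYK table (by increasing span), restricted to cells inside w[6..8]:
  [6..6]={A,T0}  "a"  orig:{A}
  [7..7]={A,T0}  "a"  orig:{A}
  [8..8]={A,T0}  "a"  orig:{A}
  [6..7]={B,S}  "aa"
  [7..8]={B,S}  "aa"
  [6..8]={S,X1}  "aaa"  orig:{S}

Original NTs in T[6,8] deriving "aaa": ["S"]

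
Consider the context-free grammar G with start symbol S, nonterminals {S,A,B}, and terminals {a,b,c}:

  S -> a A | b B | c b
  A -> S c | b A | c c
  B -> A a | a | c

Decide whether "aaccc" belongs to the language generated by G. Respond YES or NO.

CNF form of G:
  S -> T0 T1 | T1 B | T2 A
  A -> S T0 | T0 T0 | T1 A
  B -> A T2 | a | c
  T0 -> c
  T1 -> b
  T2 -> a

CYK fill:
  T[0,0] 'a' = {B,T2}  orig:{B}
  T[1,1] 'a' = {B,T2}  orig:{B}
  T[2,2] 'c' = {B,T0}  orig:{B}
  T[3,3] 'c' = {B,T0}  orig:{B}
  T[4,4] 'c' = {B,T0}  orig:{B}
  T[0,1] 'aa' = ∅
  T[1,2] 'ac' = ∅
  T[2,3] 'cc' = {A}
  T[3,4] 'cc' = {A}
  T[0,2] 'aac' = ∅
  T[1,3] 'acc' = {S}
  T[2,4] 'ccc' = ∅
  T[0,3] 'aacc' = ∅
  T[1,4] 'accc' = {A}
  T[0,4] 'aaccc' = {S}

S ∈ T[0,4] ⇒ YES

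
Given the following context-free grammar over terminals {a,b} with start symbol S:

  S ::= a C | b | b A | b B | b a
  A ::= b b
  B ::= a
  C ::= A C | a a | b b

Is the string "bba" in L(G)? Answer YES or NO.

Convert to CNF:
  S -> T0 A | T0 B | T0 T1 | T1 C | b
  A -> T0 T0
  B -> a
  C -> A C | T0 T0 | T1 T1
  T0 -> b
  T1 -> a

CYK fill:
  cell(0,0) b: {S,T0}  orig:{S}
  cell(1,1) b: {S,T0}  orig:{S}
  cell(2,2) a: {B,T1}  orig:{B}
  cell(0,1) bb: {A,C}
  cell(1,2) ba: {S}
  cell(0,2) bba: ∅

S ∉ T[0,2] ⇒ NO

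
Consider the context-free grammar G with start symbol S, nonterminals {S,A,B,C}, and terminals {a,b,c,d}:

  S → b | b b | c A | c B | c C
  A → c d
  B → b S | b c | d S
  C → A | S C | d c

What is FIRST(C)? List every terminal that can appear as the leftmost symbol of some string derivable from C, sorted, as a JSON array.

FIRST iteration:
pass 1:
  A via A→c d: +{c}
  B via B→b S: +{b}
  B via B→d S: +{d}
  C via C→A: +{c}
  C via C→d c: +{d}
  S via S→b: +{b}
  S via S→c A: +{c}
  S: {b,c}  A: {c}  B: {b,d}  C: {c,d}
pass 2:
  C via C→S C: +{b}
  S: {b,c}  A: {c}  B: {b,d}  C: {b,c,d}
pass 3: — fixpoint
  S: {b,c}  A: {c}  B: {b,d}  C: {b,c,d}

FIRST(C) = ["b", "c", "d"]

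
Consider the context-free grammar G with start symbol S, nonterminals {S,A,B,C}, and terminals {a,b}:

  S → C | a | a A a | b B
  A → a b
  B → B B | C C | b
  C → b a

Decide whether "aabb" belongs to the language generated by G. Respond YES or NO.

Convert to CNF:
  S -> T0 X2 | T1 B | T1 T0 | a
  A -> T0 T1
  B -> B B | C C | b
  C -> T1 T0
  T0 -> a
  T1 -> b
  X2 -> A T0

CYK table (by increasing span):
  cell(0,0) a: {S,T0}  orig:{S}
  cell(1,1) a: {S,T0}  orig:{S}
  cell(2,2) b: {B,T1}  orig:{B}
  cell(3,3) b: {B,T1}  orig:{B}
  cell(0,1) aa: ∅
  cell(1,2) ab: {A}
  cell(2,3) bb: {B,S}
  cell(0,2) aab: ∅
  cell(1,3) abb: ∅
  cell(0,3) aabb: ∅

S ∉ T[0,3] ⇒ NO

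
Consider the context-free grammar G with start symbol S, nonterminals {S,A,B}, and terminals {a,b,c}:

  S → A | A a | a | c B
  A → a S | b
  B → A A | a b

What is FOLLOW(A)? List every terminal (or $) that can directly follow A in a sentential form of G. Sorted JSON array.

Compute FIRST by fixpoint:
pass 1:
  A via A→a S: +{a}
  A via A→b: +{b}
  B via B→A A: +{a,b}
  S via S→A: +{a,b}
  S via S→c B: +{c}
  S: {a,b,c}  A: {a,b}  B: {a,b}
pass 2: — fixpoint
  S: {a,b,c}  A: {a,b}  B: {a,b}

FOLLOW iteration:
FOLLOW(S) := {$}
[1]
  B→A A: FOLLOW(A) ⊇ FIRST(A) = {a,b}; new: +{a,b}
  S→A: FOLLOW(A) ⊇ FOLLOW(S) ⊇ {$}; new: +{$}
  S→c B: FOLLOW(B) ⊇ FOLLOW(S) ⊇ {$}; new: +{$}
  FOLLOW[S]={$}  FOLLOW[A]={$,a,b}  FOLLOW[B]={$}
[2]
  A→a S: FOLLOW(S) ⊇ FOLLOW(A) ⊇ {$,a,b}; new: +{a,b}
  S→c B: FOLLOW(B) ⊇ FOLLOW(S) ⊇ {$,a,b}; new: +{a,b}
  FOLLOW[S]={$,a,b}  FOLLOW[A]={$,a,b}  FOLLOW[B]={$,a,b}
[3] — fixpoint
  FOLLOW[S]={$,a,b}  FOLLOW[A]={$,a,b}  FOLLOW[B]={$,a,b}

FOLLOW(A) = ["$", "a", "b"]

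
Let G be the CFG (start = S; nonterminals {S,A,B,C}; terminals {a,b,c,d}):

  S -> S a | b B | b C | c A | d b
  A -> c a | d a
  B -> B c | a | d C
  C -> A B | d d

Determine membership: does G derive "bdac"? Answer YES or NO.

Convert to CNF:
  S -> S T1 | T0 A | T2 T3 | T3 B | T3 C
  A -> T0 T1 | T2 T1
  B -> B T0 | T2 C | a
  C -> A B | T2 T2
  T0 -> c
  T1 -> a
  T2 -> d
  T3 -> b

CYK fill:
  T[0,0] 'b' = {T3}  orig:{}
  T[1,1] 'd' = {T2}  orig:{}
  T[2,2] 'a' = {B,T1}  orig:{B}
  T[3,3] 'c' = {T0}  orig:{}
  T[0,1] 'bd' = ∅
  T[1,2] 'da' = {A}
  T[2,3] 'ac' = {B}
  T[0,2] 'bda' = ∅
  T[1,3] 'dac' = ∅
  T[0,3] 'bdac' = ∅

S ∉ T[0,3] ⇒ NO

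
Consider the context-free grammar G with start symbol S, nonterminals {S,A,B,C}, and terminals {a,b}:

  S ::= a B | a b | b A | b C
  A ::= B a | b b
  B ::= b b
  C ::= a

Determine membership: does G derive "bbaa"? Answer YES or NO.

CNF form of G:
  S -> T0 B | T0 T1 | T1 A | T1 C
  A -> B T0 | T1 T1
  B -> T1 T1
  C -> a
  T0 -> a
  T1 -> b

Fill CYK table bottom-up:
  T[0,0] 'b' = {T1}  orig:{}
  T[1,1] 'b' = {T1}  orig:{}
  T[2,2] 'a' = {C,T0}  orig:{C}
  T[3,3] 'a' = {C,T0}  orig:{C}
  T[0,1] 'bb' = {A,B}
  T[1,2] 'ba' = {S}
  T[2,3] 'aa' = ∅
  T[0,2] 'bba' = {A}
  T[1,3] 'baa' = ∅
  T[0,3] 'bbaa' = ∅

S ∉ T[0,3] ⇒ NO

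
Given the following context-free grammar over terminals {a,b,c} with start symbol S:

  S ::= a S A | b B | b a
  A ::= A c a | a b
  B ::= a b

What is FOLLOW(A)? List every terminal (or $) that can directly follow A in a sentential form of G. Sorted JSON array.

FIRST iteration:
round 1:
  A via A→a b: +{a}
  B via B→a b: +{a}
  S via S→a S A: +{a}
  S via S→b B: +{b}
  FIRST[S]={a,b}  FIRST[A]={a}  FIRST[B]={a}
round 2: (stable)
  FIRST[S]={a,b}  FIRST[A]={a}  FIRST[B]={a}

FOLLOW sets:
FOLLOW(S) := {$}
[1]
  A→A c a: FOLLOW(A) ⊇ FIRST(c) = {c}; new: +{c}
  S→a S A: FOLLOW(S) ⊇ FIRST(A) = {a}; new: +{a}
  S→a S A: FOLLOW(A) ⊇ FOLLOW(S) ⊇ {$,a}; new: +{$,a}
  S→b B: FOLLOW(B) ⊇ FOLLOW(S) ⊇ {$,a}; new: +{$,a}
  FOLLOW(S)={$,a}  FOLLOW(A)={$,a,c}  FOLLOW(B)={$,a}
[2] (stable)
  FOLLOW(S)={$,a}  FOLLOW(A)={$,a,c}  FOLLOW(B)={$,a}

FOLLOW(A) = ["$", "a", "c"]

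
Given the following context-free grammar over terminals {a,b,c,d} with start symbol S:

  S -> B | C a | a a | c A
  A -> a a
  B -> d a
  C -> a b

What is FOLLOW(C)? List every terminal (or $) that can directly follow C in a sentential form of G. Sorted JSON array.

FIRST sets, iterate to fixpoint:
round 1:
  A via A→a a: +{a}
  B via B→d a: +{d}
  C via C→a b: +{a}
  S via S→B: +{d}
  S via S→C a: +{a}
  S via S→c A: +{c}
  FIRST[S]={a,c,d}  FIRST[A]={a}  FIRST[B]={d}  FIRST[C]={a}
round 2: (stable)
  FIRST[S]={a,c,d}  FIRST[A]={a}  FIRST[B]={d}  FIRST[C]={a}

FOLLOW iteration:
seed FOLLOW(S) with $
round 1:
  S→B: FOLLOW(B) ⊇ FOLLOW(S) ⊇ {$}; new: +{$}
  S→C a: FOLLOW(C) ⊇ FIRST(a) = {a}; new: +{a}
  S→c A: FOLLOW(A) ⊇ FOLLOW(S) ⊇ {$}; new: +{$}
  FOLLOW[S]={$}  FOLLOW[A]={$}  FOLLOW[B]={$}  FOLLOW[C]={a}
round 2: (no change)
  FOLLOW[S]={$}  FOLLOW[A]={$}  FOLLOW[B]={$}  FOLLOW[C]={a}

FOLLOW(C) = ["a"]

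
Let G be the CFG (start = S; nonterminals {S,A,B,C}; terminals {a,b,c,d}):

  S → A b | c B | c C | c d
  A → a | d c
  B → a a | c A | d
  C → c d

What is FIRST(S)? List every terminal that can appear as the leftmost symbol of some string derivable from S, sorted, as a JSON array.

FIRST sets, iterate to fixpoint:
iter 1:
  A via A→a: +{a}
  A via A→d c: +{d}
  B via B→a a: +{a}
  B via B→c A: +{c}
  B via B→d: +{d}
  C via C→c d: +{c}
  S via S→A b: +{a,d}
  S via S→c B: +{c}
  FIRST(S)={a,c,d}  FIRST(A)={a,d}  FIRST(B)={a,c,d}  FIRST(C)={c}
iter 2: (stable)
  FIRST(S)={a,c,d}  FIRST(A)={a,d}  FIRST(B)={a,c,d}  FIRST(C)={c}

FIRST(S) = ["a", "c", "d"]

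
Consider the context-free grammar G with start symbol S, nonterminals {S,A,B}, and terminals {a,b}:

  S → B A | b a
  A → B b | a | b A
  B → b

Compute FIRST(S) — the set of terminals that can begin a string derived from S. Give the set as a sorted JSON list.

FIRST sets, iterate to fixpoint:
round 1:
  A via A→a: +{a}
  A via A→b A: +{b}
  B via B→b: +{b}
  S via S→B A: +{b}
  FIRST(S)={b}  FIRST(A)={a,b}  FIRST(B)={b}
round 2: (stable)
  FIRST(S)={b}  FIRST(A)={a,b}  FIRST(B)={b}

FIRST(S) = ["b"]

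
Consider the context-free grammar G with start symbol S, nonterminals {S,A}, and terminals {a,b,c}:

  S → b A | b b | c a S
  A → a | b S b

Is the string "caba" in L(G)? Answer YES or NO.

CNF form of G:
  S -> T0 A | T0 T0 | T1 X4
  A -> T0 X3 | a
  T0 -> b
  T1 -> c
  T2 -> a
  X3 -> S T0
  X4 -> T2 S

CYK table (by increasing span):
  [0..0]={T1}  "c"  orig:{}
  [1..1]={A,T2}  "a"  orig:{A}
  [2..2]={T0}  "b"  orig:{}
  [3..3]={A,T2}  "a"  orig:{A}
  [0..1]=∅  "ca"
  [1..2]=∅  "ab"
  [2..3]={S}  "ba"
  [0..2]=∅  "cab"
  [1..3]={X4}  "aba"  orig:{}
  [0..3]={S}  "caba"

S ∈ T[0,3] ⇒ YES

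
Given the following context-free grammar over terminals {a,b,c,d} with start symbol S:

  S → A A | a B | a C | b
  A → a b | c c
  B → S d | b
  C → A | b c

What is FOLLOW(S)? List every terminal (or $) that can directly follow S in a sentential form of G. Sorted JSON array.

FIRST sets, iterate to fixpoint:
round 1:
  A via A→a b: +{a}
  A via A→c c: +{c}
  B via B→b: +{b}
  C via C→A: +{a,c}
  C via C→b c: +{b}
  S via S→A A: +{a,c}
  S via S→b: +{b}
  S: {a,b,c}  A: {a,c}  B: {b}  C: {a,b,c}
round 2:
  B via B→S d: +{a,c}
  S: {a,b,c}  A: {a,c}  B: {a,b,c}  C: {a,b,c}
round 3: (stable)
  S: {a,b,c}  A: {a,c}  B: {a,b,c}  C: {a,b,c}

FOLLOW iteration:
seed FOLLOW(S) with $
pass 1:
  B→S d: FOLLOW(S) ⊇ FIRST(d) = {d}; new: +{d}
  S→A A: FOLLOW(A) ⊇ FIRST(A) = {a,c}; new: +{a,c}
  S→A A: FOLLOW(A) ⊇ FOLLOW(S) ⊇ {$,d}; new: +{$,d}
  S→a B: FOLLOW(B) ⊇ FOLLOW(S) ⊇ {$,d}; new: +{$,d}
  S→a C: FOLLOW(C) ⊇ FOLLOW(S) ⊇ {$,d}; new: +{$,d}
  S: {$,d}  A: {$,a,c,d}  B: {$,d}  C: {$,d}
pass 2: (stable)
  S: {$,d}  A: {$,a,c,d}  B: {$,d}  C: {$,d}

FOLLOW(S) = ["$", "d"]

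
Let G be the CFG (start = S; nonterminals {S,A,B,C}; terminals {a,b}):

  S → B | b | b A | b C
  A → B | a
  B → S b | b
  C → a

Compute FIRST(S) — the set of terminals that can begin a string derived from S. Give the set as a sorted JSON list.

Compute FIRST by fixpoint:
pass 1:
  A via A→a: +{a}
  B via B→b: +{b}
  C via C→a: +{a}
  S via S→B: +{b}
  FIRST[S]={b}  FIRST[A]={a}  FIRST[B]={b}  FIRST[C]={a}
pass 2:
  A via A→B: +{b}
  FIRST[S]={b}  FIRST[A]={a,b}  FIRST[B]={b}  FIRST[C]={a}
pass 3: (stable)
  FIRST[S]={b}  FIRST[A]={a,b}  FIRST[B]={b}  FIRST[C]={a}

FIRST(S) = ["b"]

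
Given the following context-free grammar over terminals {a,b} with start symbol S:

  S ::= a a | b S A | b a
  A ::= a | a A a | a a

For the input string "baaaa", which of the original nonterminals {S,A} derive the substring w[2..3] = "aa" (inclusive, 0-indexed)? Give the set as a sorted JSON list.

CNF form of G:
  S -> T0 T0 | T1 T0 | T1 X3
  A -> T0 T0 | T0 X2 | a
  T0 -> a
  T1 -> b
  X2 -> A T0
  X3 -> S A

Fill CYK table bottom-up (cells [i..j] with 2 ≤ i ≤ j ≤ 3 only):
  cell(2,2) a: {A,T0}  orig:{A}
  cell(3,3) a: {A,T0}  orig:{A}
  cell(2,3) aa: {A,S,X2}  orig:{A,S}

Original NTs in T[2,3] deriving "aa": ["A", "S"]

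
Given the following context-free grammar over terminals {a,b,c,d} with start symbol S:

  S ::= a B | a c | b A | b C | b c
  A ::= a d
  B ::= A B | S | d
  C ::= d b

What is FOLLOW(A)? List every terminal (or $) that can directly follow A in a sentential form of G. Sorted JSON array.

FIRST iteration:
[1]
  A via A→a d: +{a}
  B via B→A B: +{a}
  B via B→d: +{d}
  C via C→d b: +{d}
  S via S→a B: +{a}
  S via S→b A: +{b}
  FIRST[S]={a,b}  FIRST[A]={a}  FIRST[B]={a,d}  FIRST[C]={d}
[2]
  B via B→S: +{b}
  FIRST[S]={a,b}  FIRST[A]={a}  FIRST[B]={a,b,d}  FIRST[C]={d}
[3] — fixpoint
  FIRST[S]={a,b}  FIRST[A]={a}  FIRST[B]={a,b,d}  FIRST[C]={d}

FOLLOW sets:
initialize: $ ∈ FOLLOW(S)
[1]
  B→A B: FOLLOW(A) ⊇ FIRST(B) = {a,b,d}; new: +{a,b,d}
  S→a B: FOLLOW(B) ⊇ FOLLOW(S) ⊇ {$}; new: +{$}
  S→b A: FOLLOW(A) ⊇ FOLLOW(S) ⊇ {$}; new: +{$}
  S→b C: FOLLOW(C) ⊇ FOLLOW(S) ⊇ {$}; new: +{$}
  FOLLOW(S)={$}  FOLLOW(A)={$,a,b,d}  FOLLOW(B)={$}  FOLLOW(C)={$}
[2] (stable)
  FOLLOW(S)={$}  FOLLOW(A)={$,a,b,d}  FOLLOW(B)={$}  FOLLOW(C)={$}

FOLLOW(A) = ["$", "a", "b", "d"]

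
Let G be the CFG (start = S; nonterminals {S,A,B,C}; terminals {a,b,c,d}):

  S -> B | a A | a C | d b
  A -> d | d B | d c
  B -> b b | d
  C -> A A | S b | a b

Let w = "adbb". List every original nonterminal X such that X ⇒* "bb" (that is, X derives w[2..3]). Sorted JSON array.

CNF form of G:
  S -> T0 T2 | T2 T2 | T3 A | T3 C | d
  A -> T0 B | T0 T1 | d
  B -> T2 T2 | d
  C -> A A | S T2 | T3 T2
  T0 -> d
  T1 -> c
  T2 -> b
  T3 -> a

CYK fill (cells [i..j] with 2 ≤ i ≤ j ≤ 3 only):
  cell(2,2) b: {T2}  orig:{}
  cell(3,3) b: {T2}  orig:{}
  cell(2,3) bb: {B,S}

Original NTs in T[2,3] deriving "bb": ["B", "S"]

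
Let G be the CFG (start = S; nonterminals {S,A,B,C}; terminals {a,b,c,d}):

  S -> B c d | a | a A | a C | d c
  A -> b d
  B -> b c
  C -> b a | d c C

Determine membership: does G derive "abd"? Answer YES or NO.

CNF form of G:
  S -> B X5 | T1 T2 | T3 A | T3 C | a
  A -> T0 T1
  B -> T0 T2
  C -> T0 T3 | T1 X4
  T0 -> b
  T1 -> d
  T2 -> c
  T3 -> a
  X4 -> T2 C
  X5 -> T2 T1

CYK fill:
  T[0,0] 'a' = {S,T3}  orig:{S}
  T[1,1] 'b' = {T0}  orig:{}
  T[2,2] 'd' = {T1}  orig:{}
  T[0,1] 'ab' = ∅
  T[1,2] 'bd' = {A}
  T[0,2] 'abd' = {S}

S ∈ T[0,2] ⇒ YES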